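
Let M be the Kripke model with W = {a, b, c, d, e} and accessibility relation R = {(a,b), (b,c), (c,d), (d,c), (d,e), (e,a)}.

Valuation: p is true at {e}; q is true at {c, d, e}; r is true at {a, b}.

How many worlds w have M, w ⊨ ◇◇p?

a: successors {b}; ◇p there: b:F. ✗
b: successors {c}; ◇p there: c:F. ✗
c: successors {d}; ◇p there: d:T. ✓
d: successors {c, e}; ◇p there: c:F, e:F. ✗
e: successors {a}; ◇p there: a:F. ✗
Satisfying worlds: {c}.

1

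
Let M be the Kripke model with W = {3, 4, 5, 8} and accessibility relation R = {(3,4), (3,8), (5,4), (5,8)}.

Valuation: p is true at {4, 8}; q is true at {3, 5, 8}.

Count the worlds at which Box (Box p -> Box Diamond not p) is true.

4

3: successors {4, 8}; Box p -> Box Diamond not p there: 4:T, 8:T. ✓
4: no successors, so Box (Box p -> Box Diamond not p) holds vacuously. ✓
5: successors {4, 8}; Box p -> Box Diamond not p there: 4:T, 8:T. ✓
8: no successors, so Box (Box p -> Box Diamond not p) holds vacuously. ✓
Satisfying worlds: {3, 4, 5, 8}.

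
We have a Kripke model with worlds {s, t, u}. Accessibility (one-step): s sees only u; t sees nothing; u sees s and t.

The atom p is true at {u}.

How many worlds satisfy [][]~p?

2

s: successors {u}; []~p there: u:T. ✓
t: no successors, so [][]~p holds vacuously. ✓
u: successors {s, t}; []~p there: s:F, t:T. ✗
Satisfying worlds: {s, t}.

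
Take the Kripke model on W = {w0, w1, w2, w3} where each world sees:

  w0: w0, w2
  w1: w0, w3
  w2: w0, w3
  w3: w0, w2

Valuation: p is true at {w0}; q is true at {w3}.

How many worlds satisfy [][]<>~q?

4

w0: successors {w0, w2}; []<>~q there: w0:T, w2:T. ✓
w1: successors {w0, w3}; []<>~q there: w0:T, w3:T. ✓
w2: successors {w0, w3}; []<>~q there: w0:T, w3:T. ✓
w3: successors {w0, w2}; []<>~q there: w0:T, w2:T. ✓
Satisfying worlds: {w0, w1, w2, w3}.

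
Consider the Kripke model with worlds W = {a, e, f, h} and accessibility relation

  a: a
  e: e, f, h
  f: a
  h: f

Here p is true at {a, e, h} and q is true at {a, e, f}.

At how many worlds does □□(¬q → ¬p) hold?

3

a: successors {a}; □(¬q → ¬p) there: a:T. ✓
e: successors {e, f, h}; □(¬q → ¬p) there: e:F, f:T, h:T. ✗
f: successors {a}; □(¬q → ¬p) there: a:T. ✓
h: successors {f}; □(¬q → ¬p) there: f:T. ✓
Satisfying worlds: {a, f, h}.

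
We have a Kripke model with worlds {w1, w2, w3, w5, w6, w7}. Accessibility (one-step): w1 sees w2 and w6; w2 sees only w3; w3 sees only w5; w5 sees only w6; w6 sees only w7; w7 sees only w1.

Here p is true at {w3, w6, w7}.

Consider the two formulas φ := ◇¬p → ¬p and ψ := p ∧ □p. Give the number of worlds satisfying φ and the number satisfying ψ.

4 and 1

For ◇¬p → ¬p:
w1: ◇¬p is T, ¬p is T. ✓
w2: ◇¬p is F, ¬p is T. ✓
w3: ◇¬p is T, ¬p is F. ✗
w5: ◇¬p is F, ¬p is T. ✓
w6: ◇¬p is F, ¬p is F. ✓
w7: ◇¬p is T, ¬p is F. ✗
— 4 worlds.
For p ∧ □p:
w1: p is F, □p is F. ✗
w2: p is F, □p is T. ✗
w3: p is T, □p is F. ✗
w5: p is F, □p is T. ✗
w6: p is T, □p is T. ✓
w7: p is T, □p is F. ✗
— 1 world.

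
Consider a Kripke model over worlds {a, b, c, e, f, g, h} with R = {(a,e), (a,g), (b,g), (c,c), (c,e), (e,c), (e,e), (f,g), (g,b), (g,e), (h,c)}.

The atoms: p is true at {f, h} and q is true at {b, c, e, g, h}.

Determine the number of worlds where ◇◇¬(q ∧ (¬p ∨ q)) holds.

0

a: successors {e, g}; ◇¬(q ∧ (¬p ∨ q)) there: e:F, g:F. ✗
b: successors {g}; ◇¬(q ∧ (¬p ∨ q)) there: g:F. ✗
c: successors {c, e}; ◇¬(q ∧ (¬p ∨ q)) there: c:F, e:F. ✗
e: successors {c, e}; ◇¬(q ∧ (¬p ∨ q)) there: c:F, e:F. ✗
f: successors {g}; ◇¬(q ∧ (¬p ∨ q)) there: g:F. ✗
g: successors {b, e}; ◇¬(q ∧ (¬p ∨ q)) there: b:F, e:F. ✗
h: successors {c}; ◇¬(q ∧ (¬p ∨ q)) there: c:F. ✗
Satisfying worlds: ∅.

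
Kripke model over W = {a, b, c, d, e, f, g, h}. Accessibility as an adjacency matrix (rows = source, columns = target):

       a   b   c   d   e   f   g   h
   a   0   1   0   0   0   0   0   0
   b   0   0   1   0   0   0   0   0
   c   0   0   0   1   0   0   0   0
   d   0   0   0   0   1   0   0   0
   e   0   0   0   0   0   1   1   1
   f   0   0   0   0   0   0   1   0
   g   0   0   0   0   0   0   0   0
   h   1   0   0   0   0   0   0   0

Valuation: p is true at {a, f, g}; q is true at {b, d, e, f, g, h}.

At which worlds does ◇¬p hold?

a: successors {b}; ¬p there: b:T. ✓
b: successors {c}; ¬p there: c:T. ✓
c: successors {d}; ¬p there: d:T. ✓
d: successors {e}; ¬p there: e:T. ✓
e: successors {f, g, h}; ¬p there: f:F, g:F, h:T. ✓
f: successors {g}; ¬p there: g:F. ✗
g: no successors, so ◇¬p fails. ✗
h: successors {a}; ¬p there: a:F. ✗

{a, b, c, d, e}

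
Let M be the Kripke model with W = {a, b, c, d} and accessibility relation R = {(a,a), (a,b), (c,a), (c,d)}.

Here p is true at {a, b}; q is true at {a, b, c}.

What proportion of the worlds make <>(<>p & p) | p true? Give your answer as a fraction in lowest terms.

3/4

a: <>(<>p & p) is T, p is T. ✓
b: <>(<>p & p) is F, p is T. ✓
c: <>(<>p & p) is T, p is F. ✓
d: <>(<>p & p) is F, p is F. ✗
That's 3 of 4 worlds, so 3/4.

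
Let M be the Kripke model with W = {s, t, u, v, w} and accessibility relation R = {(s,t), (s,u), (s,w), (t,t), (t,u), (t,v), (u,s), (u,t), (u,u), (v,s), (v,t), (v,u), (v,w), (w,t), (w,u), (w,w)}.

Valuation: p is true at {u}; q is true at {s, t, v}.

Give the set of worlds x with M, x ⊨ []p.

∅

s: successors {t, u, w}; p there: t:F, u:T, w:F. ✗
t: successors {t, u, v}; p there: t:F, u:T, v:F. ✗
u: successors {s, t, u}; p there: s:F, t:F, u:T. ✗
v: successors {s, t, u, w}; p there: s:F, t:F, u:T, w:F. ✗
w: successors {t, u, w}; p there: t:F, u:T, w:F. ✗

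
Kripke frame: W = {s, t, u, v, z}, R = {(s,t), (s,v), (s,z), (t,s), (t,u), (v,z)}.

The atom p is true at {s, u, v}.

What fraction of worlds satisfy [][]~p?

s: successors {t, v, z}; []~p there: t:F, v:T, z:T. ✗
t: successors {s, u}; []~p there: s:F, u:T. ✗
u: no successors, so [][]~p holds vacuously. ✓
v: successors {z}; []~p there: z:T. ✓
z: no successors, so [][]~p holds vacuously. ✓
That's 3 of 5 worlds, so 3/5.

3/5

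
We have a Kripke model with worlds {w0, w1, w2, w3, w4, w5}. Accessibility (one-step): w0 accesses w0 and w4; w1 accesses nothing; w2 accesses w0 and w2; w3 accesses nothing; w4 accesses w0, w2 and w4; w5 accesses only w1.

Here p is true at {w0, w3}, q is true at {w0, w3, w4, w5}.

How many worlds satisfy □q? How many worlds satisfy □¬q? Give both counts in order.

3 and 3

For □q:
w0: successors {w0, w4}; q there: w0:T, w4:T. ✓
w1: no successors, so □q holds vacuously. ✓
w2: successors {w0, w2}; q there: w0:T, w2:F. ✗
w3: no successors, so □q holds vacuously. ✓
w4: successors {w0, w2, w4}; q there: w0:T, w2:F, w4:T. ✗
w5: successors {w1}; q there: w1:F. ✗
— 3 worlds.
For □¬q:
w0: successors {w0, w4}; ¬q there: w0:F, w4:F. ✗
w1: no successors, so □¬q holds vacuously. ✓
w2: successors {w0, w2}; ¬q there: w0:F, w2:T. ✗
w3: no successors, so □¬q holds vacuously. ✓
w4: successors {w0, w2, w4}; ¬q there: w0:F, w2:T, w4:F. ✗
w5: successors {w1}; ¬q there: w1:T. ✓
— 3 worlds.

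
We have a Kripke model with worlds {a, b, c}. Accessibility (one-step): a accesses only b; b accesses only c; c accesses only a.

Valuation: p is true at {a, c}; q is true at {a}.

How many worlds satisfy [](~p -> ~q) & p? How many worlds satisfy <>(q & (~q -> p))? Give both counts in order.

2 and 1

For [](~p -> ~q) & p:
a: [](~p -> ~q) is T, p is T. ✓
b: [](~p -> ~q) is T, p is F. ✗
c: [](~p -> ~q) is T, p is T. ✓
— 2 worlds.
For <>(q & (~q -> p)):
a: successors {b}; q & (~q -> p) there: b:F. ✗
b: successors {c}; q & (~q -> p) there: c:F. ✗
c: successors {a}; q & (~q -> p) there: a:T. ✓
— 1 world.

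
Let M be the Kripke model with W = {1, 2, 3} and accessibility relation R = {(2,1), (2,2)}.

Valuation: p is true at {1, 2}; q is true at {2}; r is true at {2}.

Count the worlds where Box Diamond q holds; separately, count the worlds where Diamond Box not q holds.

For Box Diamond q:
1: no successors, so Box Diamond q holds vacuously. ✓
2: successors {1, 2}; Diamond q there: 1:F, 2:T. ✗
3: no successors, so Box Diamond q holds vacuously. ✓
— 2 worlds.
For Diamond Box not q:
1: no successors, so Diamond Box not q fails. ✗
2: successors {1, 2}; Box not q there: 1:T, 2:F. ✓
3: no successors, so Diamond Box not q fails. ✗
— 1 world.

2 and 1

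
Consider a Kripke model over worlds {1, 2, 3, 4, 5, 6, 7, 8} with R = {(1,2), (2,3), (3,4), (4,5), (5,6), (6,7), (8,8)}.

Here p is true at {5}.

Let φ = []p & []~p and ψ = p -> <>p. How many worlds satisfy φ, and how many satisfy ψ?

1 and 7

For []p & []~p:
1: []p is F, []~p is T. ✗
2: []p is F, []~p is T. ✗
3: []p is F, []~p is T. ✗
4: []p is T, []~p is F. ✗
5: []p is F, []~p is T. ✗
6: []p is F, []~p is T. ✗
7: []p is T, []~p is T. ✓
8: []p is F, []~p is T. ✗
— 1 world.
For p -> <>p:
1: p is F, <>p is F. ✓
2: p is F, <>p is F. ✓
3: p is F, <>p is F. ✓
4: p is F, <>p is T. ✓
5: p is T, <>p is F. ✗
6: p is F, <>p is F. ✓
7: p is F, <>p is F. ✓
8: p is F, <>p is F. ✓
— 7 worlds.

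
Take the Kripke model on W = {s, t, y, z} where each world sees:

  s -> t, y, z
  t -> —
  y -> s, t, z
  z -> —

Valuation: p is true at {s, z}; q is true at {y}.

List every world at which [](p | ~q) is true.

s: successors {t, y, z}; p | ~q there: t:T, y:F, z:T. ✗
t: no successors, so [](p | ~q) holds vacuously. ✓
y: successors {s, t, z}; p | ~q there: s:T, t:T, z:T. ✓
z: no successors, so [](p | ~q) holds vacuously. ✓

{t, y, z}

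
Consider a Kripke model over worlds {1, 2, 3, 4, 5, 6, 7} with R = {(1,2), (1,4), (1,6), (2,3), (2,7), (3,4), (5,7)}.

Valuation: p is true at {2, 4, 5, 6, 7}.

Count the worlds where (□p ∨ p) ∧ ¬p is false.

1: □p ∨ p is T, ¬p is T. ✓
2: □p ∨ p is T, ¬p is F. ✗
3: □p ∨ p is T, ¬p is T. ✓
4: □p ∨ p is T, ¬p is F. ✗
5: □p ∨ p is T, ¬p is F. ✗
6: □p ∨ p is T, ¬p is F. ✗
7: □p ∨ p is T, ¬p is F. ✗
Satisfying worlds: {1, 3}.
So (□p ∨ p) ∧ ¬p fails at the other 5 worlds.

5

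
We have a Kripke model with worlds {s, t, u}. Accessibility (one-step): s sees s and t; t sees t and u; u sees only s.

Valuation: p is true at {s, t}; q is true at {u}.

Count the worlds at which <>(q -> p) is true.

3

s: successors {s, t}; q -> p there: s:T, t:T. ✓
t: successors {t, u}; q -> p there: t:T, u:F. ✓
u: successors {s}; q -> p there: s:T. ✓
Satisfying worlds: {s, t, u}.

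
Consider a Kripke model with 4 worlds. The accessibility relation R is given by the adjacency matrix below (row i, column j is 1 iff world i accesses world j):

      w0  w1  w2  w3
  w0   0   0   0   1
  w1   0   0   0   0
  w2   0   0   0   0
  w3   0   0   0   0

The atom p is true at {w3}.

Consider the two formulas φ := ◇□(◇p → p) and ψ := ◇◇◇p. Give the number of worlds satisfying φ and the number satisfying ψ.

For ◇□(◇p → p):
w0: successors {w3}; □(◇p → p) there: w3:T. ✓
w1: no successors, so ◇□(◇p → p) fails. ✗
w2: no successors, so ◇□(◇p → p) fails. ✗
w3: no successors, so ◇□(◇p → p) fails. ✗
— 1 world.
For ◇◇◇p:
w0: successors {w3}; ◇◇p there: w3:F. ✗
w1: no successors, so ◇◇◇p fails. ✗
w2: no successors, so ◇◇◇p fails. ✗
w3: no successors, so ◇◇◇p fails. ✗
— 0 worlds.

1 and 0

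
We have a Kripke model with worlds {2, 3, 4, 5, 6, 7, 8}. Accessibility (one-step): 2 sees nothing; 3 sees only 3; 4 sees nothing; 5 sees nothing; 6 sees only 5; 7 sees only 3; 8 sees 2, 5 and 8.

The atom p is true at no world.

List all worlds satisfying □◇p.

2: no successors, so □◇p holds vacuously. ✓
3: successors {3}; ◇p there: 3:F. ✗
4: no successors, so □◇p holds vacuously. ✓
5: no successors, so □◇p holds vacuously. ✓
6: successors {5}; ◇p there: 5:F. ✗
7: successors {3}; ◇p there: 3:F. ✗
8: successors {2, 5, 8}; ◇p there: 2:F, 5:F, 8:F. ✗

{2, 4, 5}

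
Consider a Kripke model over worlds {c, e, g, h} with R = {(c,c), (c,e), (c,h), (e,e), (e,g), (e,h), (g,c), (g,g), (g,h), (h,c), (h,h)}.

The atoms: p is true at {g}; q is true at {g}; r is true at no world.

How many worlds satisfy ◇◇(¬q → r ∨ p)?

3

c: successors {c, e, h}; ◇(¬q → r ∨ p) there: c:F, e:T, h:F. ✓
e: successors {e, g, h}; ◇(¬q → r ∨ p) there: e:T, g:T, h:F. ✓
g: successors {c, g, h}; ◇(¬q → r ∨ p) there: c:F, g:T, h:F. ✓
h: successors {c, h}; ◇(¬q → r ∨ p) there: c:F, h:F. ✗
Satisfying worlds: {c, e, g}.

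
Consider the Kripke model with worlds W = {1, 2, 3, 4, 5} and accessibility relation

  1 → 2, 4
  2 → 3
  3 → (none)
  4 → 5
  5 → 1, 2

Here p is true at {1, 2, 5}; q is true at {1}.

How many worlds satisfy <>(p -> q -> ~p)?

1: successors {2, 4}; p -> q -> ~p there: 2:T, 4:T. ✓
2: successors {3}; p -> q -> ~p there: 3:T. ✓
3: no successors, so <>(p -> q -> ~p) fails. ✗
4: successors {5}; p -> q -> ~p there: 5:T. ✓
5: successors {1, 2}; p -> q -> ~p there: 1:F, 2:T. ✓
Satisfying worlds: {1, 2, 4, 5}.

4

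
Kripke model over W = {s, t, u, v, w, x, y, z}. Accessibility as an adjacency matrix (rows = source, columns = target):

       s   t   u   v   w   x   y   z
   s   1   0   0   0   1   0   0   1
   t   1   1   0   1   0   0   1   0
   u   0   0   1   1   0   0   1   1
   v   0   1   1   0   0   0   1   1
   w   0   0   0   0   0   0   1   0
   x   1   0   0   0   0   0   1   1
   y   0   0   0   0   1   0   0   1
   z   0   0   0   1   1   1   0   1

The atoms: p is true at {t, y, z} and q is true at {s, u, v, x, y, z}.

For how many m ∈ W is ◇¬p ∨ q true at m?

s: ◇¬p is T, q is T. ✓
t: ◇¬p is T, q is F. ✓
u: ◇¬p is T, q is T. ✓
v: ◇¬p is T, q is T. ✓
w: ◇¬p is F, q is F. ✗
x: ◇¬p is T, q is T. ✓
y: ◇¬p is T, q is T. ✓
z: ◇¬p is T, q is T. ✓
Satisfying worlds: {s, t, u, v, x, y, z}.

7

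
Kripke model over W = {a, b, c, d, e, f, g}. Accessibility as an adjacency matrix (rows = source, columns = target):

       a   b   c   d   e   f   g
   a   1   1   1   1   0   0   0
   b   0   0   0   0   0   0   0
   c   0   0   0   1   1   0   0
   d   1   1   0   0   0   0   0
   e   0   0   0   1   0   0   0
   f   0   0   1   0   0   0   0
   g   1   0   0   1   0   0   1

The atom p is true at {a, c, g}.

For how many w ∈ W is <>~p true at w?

5

a: successors {a, b, c, d}; ~p there: a:F, b:T, c:F, d:T. ✓
b: no successors, so <>~p fails. ✗
c: successors {d, e}; ~p there: d:T, e:T. ✓
d: successors {a, b}; ~p there: a:F, b:T. ✓
e: successors {d}; ~p there: d:T. ✓
f: successors {c}; ~p there: c:F. ✗
g: successors {a, d, g}; ~p there: a:F, d:T, g:F. ✓
Satisfying worlds: {a, c, d, e, g}.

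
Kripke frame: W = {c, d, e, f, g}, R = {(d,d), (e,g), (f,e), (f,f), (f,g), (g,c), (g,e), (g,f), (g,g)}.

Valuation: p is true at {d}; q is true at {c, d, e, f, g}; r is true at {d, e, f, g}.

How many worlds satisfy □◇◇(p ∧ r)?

2

c: no successors, so □◇◇(p ∧ r) holds vacuously. ✓
d: successors {d}; ◇◇(p ∧ r) there: d:T. ✓
e: successors {g}; ◇◇(p ∧ r) there: g:F. ✗
f: successors {e, f, g}; ◇◇(p ∧ r) there: e:F, f:F, g:F. ✗
g: successors {c, e, f, g}; ◇◇(p ∧ r) there: c:F, e:F, f:F, g:F. ✗
Satisfying worlds: {c, d}.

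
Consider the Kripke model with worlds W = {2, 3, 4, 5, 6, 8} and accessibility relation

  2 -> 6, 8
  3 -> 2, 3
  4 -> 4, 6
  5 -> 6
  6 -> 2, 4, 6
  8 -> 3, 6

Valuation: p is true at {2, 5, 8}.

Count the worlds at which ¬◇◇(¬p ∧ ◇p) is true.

2: ◇◇(¬p ∧ ◇p) is T. ✗
3: ◇◇(¬p ∧ ◇p) is T. ✗
4: ◇◇(¬p ∧ ◇p) is T. ✗
5: ◇◇(¬p ∧ ◇p) is T. ✗
6: ◇◇(¬p ∧ ◇p) is T. ✗
8: ◇◇(¬p ∧ ◇p) is T. ✗
Satisfying worlds: ∅.

0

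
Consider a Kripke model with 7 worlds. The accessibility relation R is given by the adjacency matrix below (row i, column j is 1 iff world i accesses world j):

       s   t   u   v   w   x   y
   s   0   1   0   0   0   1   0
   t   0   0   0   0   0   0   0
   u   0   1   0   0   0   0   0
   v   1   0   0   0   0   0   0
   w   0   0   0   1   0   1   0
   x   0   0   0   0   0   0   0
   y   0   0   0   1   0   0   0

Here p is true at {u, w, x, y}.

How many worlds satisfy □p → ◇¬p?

s: □p is F, ◇¬p is T. ✓
t: □p is T, ◇¬p is F. ✗
u: □p is F, ◇¬p is T. ✓
v: □p is F, ◇¬p is T. ✓
w: □p is F, ◇¬p is T. ✓
x: □p is T, ◇¬p is F. ✗
y: □p is F, ◇¬p is T. ✓
Satisfying worlds: {s, u, v, w, y}.

5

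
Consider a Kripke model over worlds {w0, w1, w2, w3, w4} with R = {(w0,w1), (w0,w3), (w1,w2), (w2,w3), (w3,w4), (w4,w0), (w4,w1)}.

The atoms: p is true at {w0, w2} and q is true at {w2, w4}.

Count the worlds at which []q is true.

2

w0: successors {w1, w3}; q there: w1:F, w3:F. ✗
w1: successors {w2}; q there: w2:T. ✓
w2: successors {w3}; q there: w3:F. ✗
w3: successors {w4}; q there: w4:T. ✓
w4: successors {w0, w1}; q there: w0:F, w1:F. ✗
Satisfying worlds: {w1, w3}.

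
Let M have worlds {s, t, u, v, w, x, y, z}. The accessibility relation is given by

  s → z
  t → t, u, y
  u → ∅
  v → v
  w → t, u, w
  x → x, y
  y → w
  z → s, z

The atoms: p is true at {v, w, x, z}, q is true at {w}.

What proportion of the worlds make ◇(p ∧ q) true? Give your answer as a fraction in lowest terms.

1/4

s: successors {z}; p ∧ q there: z:F. ✗
t: successors {t, u, y}; p ∧ q there: t:F, u:F, y:F. ✗
u: no successors, so ◇(p ∧ q) fails. ✗
v: successors {v}; p ∧ q there: v:F. ✗
w: successors {t, u, w}; p ∧ q there: t:F, u:F, w:T. ✓
x: successors {x, y}; p ∧ q there: x:F, y:F. ✗
y: successors {w}; p ∧ q there: w:T. ✓
z: successors {s, z}; p ∧ q there: s:F, z:F. ✗
That's 2 of 8 worlds, so 2/8 = 1/4.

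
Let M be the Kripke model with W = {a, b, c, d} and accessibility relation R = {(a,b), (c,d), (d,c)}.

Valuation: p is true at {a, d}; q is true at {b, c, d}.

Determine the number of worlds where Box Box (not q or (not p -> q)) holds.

4

a: successors {b}; Box (not q or (not p -> q)) there: b:T. ✓
b: no successors, so Box Box (not q or (not p -> q)) holds vacuously. ✓
c: successors {d}; Box (not q or (not p -> q)) there: d:T. ✓
d: successors {c}; Box (not q or (not p -> q)) there: c:T. ✓
Satisfying worlds: {a, b, c, d}.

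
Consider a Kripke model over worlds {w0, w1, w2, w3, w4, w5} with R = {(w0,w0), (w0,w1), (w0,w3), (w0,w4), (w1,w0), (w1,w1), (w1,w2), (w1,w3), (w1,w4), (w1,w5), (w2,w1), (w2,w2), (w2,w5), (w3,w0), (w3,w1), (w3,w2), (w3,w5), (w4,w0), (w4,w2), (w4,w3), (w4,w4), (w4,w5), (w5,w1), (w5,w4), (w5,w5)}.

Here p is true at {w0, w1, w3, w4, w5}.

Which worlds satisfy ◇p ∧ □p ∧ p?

w0: ◇p is T, □p ∧ p is T. ✓
w1: ◇p is T, □p ∧ p is F. ✗
w2: ◇p is T, □p ∧ p is F. ✗
w3: ◇p is T, □p ∧ p is F. ✗
w4: ◇p is T, □p ∧ p is F. ✗
w5: ◇p is T, □p ∧ p is T. ✓

{w0, w5}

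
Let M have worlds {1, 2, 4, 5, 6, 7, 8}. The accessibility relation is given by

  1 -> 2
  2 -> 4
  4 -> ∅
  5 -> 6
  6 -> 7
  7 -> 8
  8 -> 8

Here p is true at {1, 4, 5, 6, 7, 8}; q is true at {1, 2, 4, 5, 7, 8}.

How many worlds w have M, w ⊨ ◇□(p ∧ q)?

6

1: successors {2}; □(p ∧ q) there: 2:T. ✓
2: successors {4}; □(p ∧ q) there: 4:T. ✓
4: no successors, so ◇□(p ∧ q) fails. ✗
5: successors {6}; □(p ∧ q) there: 6:T. ✓
6: successors {7}; □(p ∧ q) there: 7:T. ✓
7: successors {8}; □(p ∧ q) there: 8:T. ✓
8: successors {8}; □(p ∧ q) there: 8:T. ✓
Satisfying worlds: {1, 2, 5, 6, 7, 8}.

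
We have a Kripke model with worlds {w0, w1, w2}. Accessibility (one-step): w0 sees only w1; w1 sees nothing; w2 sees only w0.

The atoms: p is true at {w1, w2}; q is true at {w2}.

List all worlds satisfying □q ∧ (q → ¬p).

{w1}

w0: □q is F, q → ¬p is T. ✗
w1: □q is T, q → ¬p is T. ✓
w2: □q is F, q → ¬p is F. ✗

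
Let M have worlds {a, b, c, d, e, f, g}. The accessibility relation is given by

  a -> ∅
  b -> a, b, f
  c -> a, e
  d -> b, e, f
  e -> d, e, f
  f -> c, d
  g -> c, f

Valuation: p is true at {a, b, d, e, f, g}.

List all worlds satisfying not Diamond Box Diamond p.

a: Diamond Box Diamond p is F. ✓
b: Diamond Box Diamond p is T. ✗
c: Diamond Box Diamond p is T. ✗
d: Diamond Box Diamond p is T. ✗
e: Diamond Box Diamond p is T. ✗
f: Diamond Box Diamond p is T. ✗
g: Diamond Box Diamond p is T. ✗

{a}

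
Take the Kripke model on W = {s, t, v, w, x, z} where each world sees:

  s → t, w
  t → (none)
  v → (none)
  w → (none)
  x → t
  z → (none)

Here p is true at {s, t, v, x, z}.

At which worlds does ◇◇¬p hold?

∅

s: successors {t, w}; ◇¬p there: t:F, w:F. ✗
t: no successors, so ◇◇¬p fails. ✗
v: no successors, so ◇◇¬p fails. ✗
w: no successors, so ◇◇¬p fails. ✗
x: successors {t}; ◇¬p there: t:F. ✗
z: no successors, so ◇◇¬p fails. ✗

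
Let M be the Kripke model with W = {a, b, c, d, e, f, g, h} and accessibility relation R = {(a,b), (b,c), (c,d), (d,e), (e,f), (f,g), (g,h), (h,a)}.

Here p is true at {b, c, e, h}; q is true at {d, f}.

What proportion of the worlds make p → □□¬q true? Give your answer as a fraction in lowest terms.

7/8

a: p is F, □□¬q is T. ✓
b: p is T, □□¬q is F. ✗
c: p is T, □□¬q is T. ✓
d: p is F, □□¬q is F. ✓
e: p is T, □□¬q is T. ✓
f: p is F, □□¬q is T. ✓
g: p is F, □□¬q is T. ✓
h: p is T, □□¬q is T. ✓
That's 7 of 8 worlds, so 7/8.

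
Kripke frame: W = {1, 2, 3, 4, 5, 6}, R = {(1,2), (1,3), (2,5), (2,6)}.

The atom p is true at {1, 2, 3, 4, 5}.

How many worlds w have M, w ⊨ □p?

1: successors {2, 3}; p there: 2:T, 3:T. ✓
2: successors {5, 6}; p there: 5:T, 6:F. ✗
3: no successors, so □p holds vacuously. ✓
4: no successors, so □p holds vacuously. ✓
5: no successors, so □p holds vacuously. ✓
6: no successors, so □p holds vacuously. ✓
Satisfying worlds: {1, 3, 4, 5, 6}.

5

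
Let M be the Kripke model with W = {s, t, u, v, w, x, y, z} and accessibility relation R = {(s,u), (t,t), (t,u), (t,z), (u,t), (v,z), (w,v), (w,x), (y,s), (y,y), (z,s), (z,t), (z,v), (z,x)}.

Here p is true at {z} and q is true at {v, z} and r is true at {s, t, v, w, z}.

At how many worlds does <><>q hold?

s: successors {u}; <>q there: u:F. ✗
t: successors {t, u, z}; <>q there: t:T, u:F, z:T. ✓
u: successors {t}; <>q there: t:T. ✓
v: successors {z}; <>q there: z:T. ✓
w: successors {v, x}; <>q there: v:T, x:F. ✓
x: no successors, so <><>q fails. ✗
y: successors {s, y}; <>q there: s:F, y:F. ✗
z: successors {s, t, v, x}; <>q there: s:F, t:T, v:T, x:F. ✓
Satisfying worlds: {t, u, v, w, z}.

5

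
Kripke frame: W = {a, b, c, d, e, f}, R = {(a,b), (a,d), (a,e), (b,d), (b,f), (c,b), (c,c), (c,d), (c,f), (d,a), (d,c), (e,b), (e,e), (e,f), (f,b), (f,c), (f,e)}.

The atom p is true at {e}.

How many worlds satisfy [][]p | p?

a: [][]p is F, p is F. ✗
b: [][]p is F, p is F. ✗
c: [][]p is F, p is F. ✗
d: [][]p is F, p is F. ✗
e: [][]p is F, p is T. ✓
f: [][]p is F, p is F. ✗
Satisfying worlds: {e}.

1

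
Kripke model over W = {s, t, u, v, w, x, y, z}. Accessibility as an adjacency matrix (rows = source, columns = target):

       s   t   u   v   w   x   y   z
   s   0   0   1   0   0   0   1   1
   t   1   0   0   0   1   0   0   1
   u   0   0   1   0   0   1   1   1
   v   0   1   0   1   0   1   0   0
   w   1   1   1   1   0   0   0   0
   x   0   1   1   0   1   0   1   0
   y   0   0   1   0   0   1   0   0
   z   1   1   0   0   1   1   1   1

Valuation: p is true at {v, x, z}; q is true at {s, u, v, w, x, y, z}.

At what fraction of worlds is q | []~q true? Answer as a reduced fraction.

7/8

s: q is T, []~q is F. ✓
t: q is F, []~q is F. ✗
u: q is T, []~q is F. ✓
v: q is T, []~q is F. ✓
w: q is T, []~q is F. ✓
x: q is T, []~q is F. ✓
y: q is T, []~q is F. ✓
z: q is T, []~q is F. ✓
That's 7 of 8 worlds, so 7/8.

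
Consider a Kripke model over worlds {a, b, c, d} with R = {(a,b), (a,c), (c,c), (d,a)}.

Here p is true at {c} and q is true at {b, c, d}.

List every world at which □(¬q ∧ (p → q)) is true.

{b, d}

a: successors {b, c}; ¬q ∧ (p → q) there: b:F, c:F. ✗
b: no successors, so □(¬q ∧ (p → q)) holds vacuously. ✓
c: successors {c}; ¬q ∧ (p → q) there: c:F. ✗
d: successors {a}; ¬q ∧ (p → q) there: a:T. ✓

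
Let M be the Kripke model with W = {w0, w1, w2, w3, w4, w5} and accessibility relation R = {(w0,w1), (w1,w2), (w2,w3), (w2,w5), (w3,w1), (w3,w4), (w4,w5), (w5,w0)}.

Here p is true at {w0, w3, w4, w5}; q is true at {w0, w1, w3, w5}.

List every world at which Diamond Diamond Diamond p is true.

{w0, w1, w2, w3}

w0: successors {w1}; Diamond Diamond p there: w1:T. ✓
w1: successors {w2}; Diamond Diamond p there: w2:T. ✓
w2: successors {w3, w5}; Diamond Diamond p there: w3:T, w5:F. ✓
w3: successors {w1, w4}; Diamond Diamond p there: w1:T, w4:T. ✓
w4: successors {w5}; Diamond Diamond p there: w5:F. ✗
w5: successors {w0}; Diamond Diamond p there: w0:F. ✗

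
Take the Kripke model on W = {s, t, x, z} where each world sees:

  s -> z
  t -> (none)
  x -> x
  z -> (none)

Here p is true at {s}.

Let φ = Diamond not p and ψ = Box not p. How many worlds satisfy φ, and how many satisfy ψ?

2 and 4

For Diamond not p:
s: successors {z}; not p there: z:T. ✓
t: no successors, so Diamond not p fails. ✗
x: successors {x}; not p there: x:T. ✓
z: no successors, so Diamond not p fails. ✗
— 2 worlds.
For Box not p:
s: successors {z}; not p there: z:T. ✓
t: no successors, so Box not p holds vacuously. ✓
x: successors {x}; not p there: x:T. ✓
z: no successors, so Box not p holds vacuously. ✓
— 4 worlds.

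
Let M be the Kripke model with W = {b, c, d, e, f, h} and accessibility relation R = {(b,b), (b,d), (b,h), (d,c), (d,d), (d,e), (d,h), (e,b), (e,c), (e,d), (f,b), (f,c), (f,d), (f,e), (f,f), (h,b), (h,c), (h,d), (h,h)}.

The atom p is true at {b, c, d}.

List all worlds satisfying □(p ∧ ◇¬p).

{c}

b: successors {b, d, h}; p ∧ ◇¬p there: b:T, d:T, h:F. ✗
c: no successors, so □(p ∧ ◇¬p) holds vacuously. ✓
d: successors {c, d, e, h}; p ∧ ◇¬p there: c:F, d:T, e:F, h:F. ✗
e: successors {b, c, d}; p ∧ ◇¬p there: b:T, c:F, d:T. ✗
f: successors {b, c, d, e, f}; p ∧ ◇¬p there: b:T, c:F, d:T, e:F, f:F. ✗
h: successors {b, c, d, h}; p ∧ ◇¬p there: b:T, c:F, d:T, h:F. ✗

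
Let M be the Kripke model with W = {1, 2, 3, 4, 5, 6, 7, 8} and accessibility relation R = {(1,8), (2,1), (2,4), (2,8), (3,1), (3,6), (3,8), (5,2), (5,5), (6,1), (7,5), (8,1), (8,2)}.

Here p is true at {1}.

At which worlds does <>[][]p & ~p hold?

1: <>[][]p is F, ~p is F. ✗
2: <>[][]p is T, ~p is T. ✓
3: <>[][]p is F, ~p is T. ✗
4: <>[][]p is F, ~p is T. ✗
5: <>[][]p is F, ~p is T. ✗
6: <>[][]p is F, ~p is T. ✗
7: <>[][]p is F, ~p is T. ✗
8: <>[][]p is F, ~p is T. ✗

{2}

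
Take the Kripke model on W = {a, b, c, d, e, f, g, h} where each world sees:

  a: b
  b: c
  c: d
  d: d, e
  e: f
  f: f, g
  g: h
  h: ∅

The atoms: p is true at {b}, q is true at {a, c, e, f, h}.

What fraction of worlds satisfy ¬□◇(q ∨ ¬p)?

a: □◇(q ∨ ¬p) is T. ✗
b: □◇(q ∨ ¬p) is T. ✗
c: □◇(q ∨ ¬p) is T. ✗
d: □◇(q ∨ ¬p) is T. ✗
e: □◇(q ∨ ¬p) is T. ✗
f: □◇(q ∨ ¬p) is T. ✗
g: □◇(q ∨ ¬p) is F. ✓
h: □◇(q ∨ ¬p) is T. ✗
That's 1 of 8 worlds, so 1/8.

1/8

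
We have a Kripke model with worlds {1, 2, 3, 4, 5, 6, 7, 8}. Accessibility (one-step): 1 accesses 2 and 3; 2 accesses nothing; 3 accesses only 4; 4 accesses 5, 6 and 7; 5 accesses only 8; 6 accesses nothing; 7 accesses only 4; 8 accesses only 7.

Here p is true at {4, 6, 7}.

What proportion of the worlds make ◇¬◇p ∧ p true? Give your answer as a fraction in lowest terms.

1: ◇¬◇p is T, p is F. ✗
2: ◇¬◇p is F, p is F. ✗
3: ◇¬◇p is F, p is F. ✗
4: ◇¬◇p is T, p is T. ✓
5: ◇¬◇p is F, p is F. ✗
6: ◇¬◇p is F, p is T. ✗
7: ◇¬◇p is F, p is T. ✗
8: ◇¬◇p is F, p is F. ✗
That's 1 of 8 worlds, so 1/8.

1/8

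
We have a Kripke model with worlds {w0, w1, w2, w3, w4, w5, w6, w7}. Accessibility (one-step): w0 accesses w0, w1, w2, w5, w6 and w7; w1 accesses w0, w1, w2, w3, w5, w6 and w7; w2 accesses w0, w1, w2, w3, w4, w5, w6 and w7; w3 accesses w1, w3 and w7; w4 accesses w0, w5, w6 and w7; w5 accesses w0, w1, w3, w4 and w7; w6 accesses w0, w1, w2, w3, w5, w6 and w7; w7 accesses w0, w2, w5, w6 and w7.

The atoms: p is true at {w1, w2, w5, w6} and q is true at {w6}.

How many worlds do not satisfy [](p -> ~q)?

w0: successors {w0, w1, w2, w5, w6, w7}; p -> ~q there: w0:T, w1:T, w2:T, w5:T, w6:F, w7:T. ✗
w1: successors {w0, w1, w2, w3, w5, w6, w7}; p -> ~q there: w0:T, w1:T, w2:T, w3:T, w5:T, w6:F, w7:T. ✗
w2: successors {w0, w1, w2, w3, w4, w5, w6, w7}; p -> ~q there: w0:T, w1:T, w2:T, w3:T, w4:T, w5:T, w6:F, w7:T. ✗
w3: successors {w1, w3, w7}; p -> ~q there: w1:T, w3:T, w7:T. ✓
w4: successors {w0, w5, w6, w7}; p -> ~q there: w0:T, w5:T, w6:F, w7:T. ✗
w5: successors {w0, w1, w3, w4, w7}; p -> ~q there: w0:T, w1:T, w3:T, w4:T, w7:T. ✓
w6: successors {w0, w1, w2, w3, w5, w6, w7}; p -> ~q there: w0:T, w1:T, w2:T, w3:T, w5:T, w6:F, w7:T. ✗
w7: successors {w0, w2, w5, w6, w7}; p -> ~q there: w0:T, w2:T, w5:T, w6:F, w7:T. ✗
Satisfying worlds: {w3, w5}.
So [](p -> ~q) fails at the other 6 worlds.

6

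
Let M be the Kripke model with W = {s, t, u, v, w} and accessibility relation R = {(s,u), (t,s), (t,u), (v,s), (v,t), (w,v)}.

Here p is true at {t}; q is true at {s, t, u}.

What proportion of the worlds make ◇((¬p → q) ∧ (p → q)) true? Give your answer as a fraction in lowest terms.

s: successors {u}; (¬p → q) ∧ (p → q) there: u:T. ✓
t: successors {s, u}; (¬p → q) ∧ (p → q) there: s:T, u:T. ✓
u: no successors, so ◇((¬p → q) ∧ (p → q)) fails. ✗
v: successors {s, t}; (¬p → q) ∧ (p → q) there: s:T, t:T. ✓
w: successors {v}; (¬p → q) ∧ (p → q) there: v:F. ✗
That's 3 of 5 worlds, so 3/5.

3/5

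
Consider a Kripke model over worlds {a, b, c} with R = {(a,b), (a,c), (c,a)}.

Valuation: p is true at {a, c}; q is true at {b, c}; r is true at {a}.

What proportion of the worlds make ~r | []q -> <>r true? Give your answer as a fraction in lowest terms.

a: ~r | []q is T, <>r is F. ✗
b: ~r | []q is T, <>r is F. ✗
c: ~r | []q is T, <>r is T. ✓
That's 1 of 3 worlds, so 1/3.

1/3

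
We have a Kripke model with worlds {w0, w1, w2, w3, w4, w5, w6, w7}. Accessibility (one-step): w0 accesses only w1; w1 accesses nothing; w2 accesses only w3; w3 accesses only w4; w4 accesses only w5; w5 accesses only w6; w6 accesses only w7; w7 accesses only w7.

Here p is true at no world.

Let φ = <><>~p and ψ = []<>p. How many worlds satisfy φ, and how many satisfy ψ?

6 and 1

For <><>~p:
w0: successors {w1}; <>~p there: w1:F. ✗
w1: no successors, so <><>~p fails. ✗
w2: successors {w3}; <>~p there: w3:T. ✓
w3: successors {w4}; <>~p there: w4:T. ✓
w4: successors {w5}; <>~p there: w5:T. ✓
w5: successors {w6}; <>~p there: w6:T. ✓
w6: successors {w7}; <>~p there: w7:T. ✓
w7: successors {w7}; <>~p there: w7:T. ✓
— 6 worlds.
For []<>p:
w0: successors {w1}; <>p there: w1:F. ✗
w1: no successors, so []<>p holds vacuously. ✓
w2: successors {w3}; <>p there: w3:F. ✗
w3: successors {w4}; <>p there: w4:F. ✗
w4: successors {w5}; <>p there: w5:F. ✗
w5: successors {w6}; <>p there: w6:F. ✗
w6: successors {w7}; <>p there: w7:F. ✗
w7: successors {w7}; <>p there: w7:F. ✗
— 1 world.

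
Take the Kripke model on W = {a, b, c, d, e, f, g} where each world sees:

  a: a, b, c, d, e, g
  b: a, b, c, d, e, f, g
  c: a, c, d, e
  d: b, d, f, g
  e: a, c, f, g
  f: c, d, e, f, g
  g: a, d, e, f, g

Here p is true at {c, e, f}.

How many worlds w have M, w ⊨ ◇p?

a: successors {a, b, c, d, e, g}; p there: a:F, b:F, c:T, d:F, e:T, g:F. ✓
b: successors {a, b, c, d, e, f, g}; p there: a:F, b:F, c:T, d:F, e:T, f:T, g:F. ✓
c: successors {a, c, d, e}; p there: a:F, c:T, d:F, e:T. ✓
d: successors {b, d, f, g}; p there: b:F, d:F, f:T, g:F. ✓
e: successors {a, c, f, g}; p there: a:F, c:T, f:T, g:F. ✓
f: successors {c, d, e, f, g}; p there: c:T, d:F, e:T, f:T, g:F. ✓
g: successors {a, d, e, f, g}; p there: a:F, d:F, e:T, f:T, g:F. ✓
Satisfying worlds: {a, b, c, d, e, f, g}.

7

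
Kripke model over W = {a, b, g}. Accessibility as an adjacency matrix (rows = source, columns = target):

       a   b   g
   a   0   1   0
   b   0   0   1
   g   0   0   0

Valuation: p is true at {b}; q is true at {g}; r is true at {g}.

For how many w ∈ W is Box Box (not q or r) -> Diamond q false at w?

2

a: Box Box (not q or r) is T, Diamond q is F. ✗
b: Box Box (not q or r) is T, Diamond q is T. ✓
g: Box Box (not q or r) is T, Diamond q is F. ✗
Satisfying worlds: {b}.
So Box Box (not q or r) -> Diamond q fails at the other 2 worlds.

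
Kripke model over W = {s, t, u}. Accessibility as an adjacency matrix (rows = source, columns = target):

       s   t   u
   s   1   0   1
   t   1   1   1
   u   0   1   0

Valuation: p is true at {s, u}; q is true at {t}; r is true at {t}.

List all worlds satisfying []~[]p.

s: successors {s, u}; ~[]p there: s:F, u:T. ✗
t: successors {s, t, u}; ~[]p there: s:F, t:T, u:T. ✗
u: successors {t}; ~[]p there: t:T. ✓

{u}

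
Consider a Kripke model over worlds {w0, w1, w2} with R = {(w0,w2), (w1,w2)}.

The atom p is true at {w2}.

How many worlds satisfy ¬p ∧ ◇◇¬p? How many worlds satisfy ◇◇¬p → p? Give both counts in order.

For ¬p ∧ ◇◇¬p:
w0: ¬p is T, ◇◇¬p is F. ✗
w1: ¬p is T, ◇◇¬p is F. ✗
w2: ¬p is F, ◇◇¬p is F. ✗
— 0 worlds.
For ◇◇¬p → p:
w0: ◇◇¬p is F, p is F. ✓
w1: ◇◇¬p is F, p is F. ✓
w2: ◇◇¬p is F, p is T. ✓
— 3 worlds.

0 and 3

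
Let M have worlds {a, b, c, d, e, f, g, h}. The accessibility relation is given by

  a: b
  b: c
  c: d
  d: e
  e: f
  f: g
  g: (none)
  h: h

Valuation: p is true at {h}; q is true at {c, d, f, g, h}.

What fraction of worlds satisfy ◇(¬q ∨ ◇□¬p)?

a: successors {b}; ¬q ∨ ◇□¬p there: b:T. ✓
b: successors {c}; ¬q ∨ ◇□¬p there: c:T. ✓
c: successors {d}; ¬q ∨ ◇□¬p there: d:T. ✓
d: successors {e}; ¬q ∨ ◇□¬p there: e:T. ✓
e: successors {f}; ¬q ∨ ◇□¬p there: f:T. ✓
f: successors {g}; ¬q ∨ ◇□¬p there: g:F. ✗
g: no successors, so ◇(¬q ∨ ◇□¬p) fails. ✗
h: successors {h}; ¬q ∨ ◇□¬p there: h:F. ✗
That's 5 of 8 worlds, so 5/8.

5/8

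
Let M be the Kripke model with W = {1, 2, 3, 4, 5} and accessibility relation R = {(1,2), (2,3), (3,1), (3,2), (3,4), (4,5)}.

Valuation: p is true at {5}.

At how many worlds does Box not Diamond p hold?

1: successors {2}; not Diamond p there: 2:T. ✓
2: successors {3}; not Diamond p there: 3:T. ✓
3: successors {1, 2, 4}; not Diamond p there: 1:T, 2:T, 4:F. ✗
4: successors {5}; not Diamond p there: 5:T. ✓
5: no successors, so Box not Diamond p holds vacuously. ✓
Satisfying worlds: {1, 2, 4, 5}.

4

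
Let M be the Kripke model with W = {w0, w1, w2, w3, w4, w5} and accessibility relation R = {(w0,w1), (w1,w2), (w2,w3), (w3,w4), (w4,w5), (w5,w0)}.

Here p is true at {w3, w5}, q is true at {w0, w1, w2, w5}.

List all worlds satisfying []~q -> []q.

w0: []~q is F, []q is T. ✓
w1: []~q is F, []q is T. ✓
w2: []~q is T, []q is F. ✗
w3: []~q is T, []q is F. ✗
w4: []~q is F, []q is T. ✓
w5: []~q is F, []q is T. ✓

{w0, w1, w4, w5}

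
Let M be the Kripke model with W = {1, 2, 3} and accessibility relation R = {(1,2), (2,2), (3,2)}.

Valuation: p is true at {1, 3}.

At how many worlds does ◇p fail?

3

1: successors {2}; p there: 2:F. ✗
2: successors {2}; p there: 2:F. ✗
3: successors {2}; p there: 2:F. ✗
Satisfying worlds: ∅.
So ◇p fails at the other 3 worlds.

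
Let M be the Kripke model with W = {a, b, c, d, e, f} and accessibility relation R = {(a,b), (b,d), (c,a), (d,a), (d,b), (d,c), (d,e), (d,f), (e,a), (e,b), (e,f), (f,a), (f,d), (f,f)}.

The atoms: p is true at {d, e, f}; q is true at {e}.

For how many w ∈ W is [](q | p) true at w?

a: successors {b}; q | p there: b:F. ✗
b: successors {d}; q | p there: d:T. ✓
c: successors {a}; q | p there: a:F. ✗
d: successors {a, b, c, e, f}; q | p there: a:F, b:F, c:F, e:T, f:T. ✗
e: successors {a, b, f}; q | p there: a:F, b:F, f:T. ✗
f: successors {a, d, f}; q | p there: a:F, d:T, f:T. ✗
Satisfying worlds: {b}.

1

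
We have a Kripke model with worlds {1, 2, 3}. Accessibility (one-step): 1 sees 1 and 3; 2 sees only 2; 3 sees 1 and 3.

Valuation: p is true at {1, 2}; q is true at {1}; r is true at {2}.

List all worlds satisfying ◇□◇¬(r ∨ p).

{1, 3}

1: successors {1, 3}; □◇¬(r ∨ p) there: 1:T, 3:T. ✓
2: successors {2}; □◇¬(r ∨ p) there: 2:F. ✗
3: successors {1, 3}; □◇¬(r ∨ p) there: 1:T, 3:T. ✓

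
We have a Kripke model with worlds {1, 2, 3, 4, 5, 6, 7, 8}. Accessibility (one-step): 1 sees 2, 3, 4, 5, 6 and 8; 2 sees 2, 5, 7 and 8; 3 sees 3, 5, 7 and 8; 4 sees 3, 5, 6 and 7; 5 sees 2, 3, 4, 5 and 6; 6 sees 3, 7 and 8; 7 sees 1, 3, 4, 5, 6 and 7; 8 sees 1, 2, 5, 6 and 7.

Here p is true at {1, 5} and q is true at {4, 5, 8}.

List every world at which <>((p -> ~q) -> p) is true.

1: successors {2, 3, 4, 5, 6, 8}; (p -> ~q) -> p there: 2:F, 3:F, 4:F, 5:T, 6:F, 8:F. ✓
2: successors {2, 5, 7, 8}; (p -> ~q) -> p there: 2:F, 5:T, 7:F, 8:F. ✓
3: successors {3, 5, 7, 8}; (p -> ~q) -> p there: 3:F, 5:T, 7:F, 8:F. ✓
4: successors {3, 5, 6, 7}; (p -> ~q) -> p there: 3:F, 5:T, 6:F, 7:F. ✓
5: successors {2, 3, 4, 5, 6}; (p -> ~q) -> p there: 2:F, 3:F, 4:F, 5:T, 6:F. ✓
6: successors {3, 7, 8}; (p -> ~q) -> p there: 3:F, 7:F, 8:F. ✗
7: successors {1, 3, 4, 5, 6, 7}; (p -> ~q) -> p there: 1:T, 3:F, 4:F, 5:T, 6:F, 7:F. ✓
8: successors {1, 2, 5, 6, 7}; (p -> ~q) -> p there: 1:T, 2:F, 5:T, 6:F, 7:F. ✓

{1, 2, 3, 4, 5, 7, 8}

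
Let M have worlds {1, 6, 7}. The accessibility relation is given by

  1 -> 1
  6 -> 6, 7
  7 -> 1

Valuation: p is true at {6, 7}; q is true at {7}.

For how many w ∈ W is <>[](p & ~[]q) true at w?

1

1: successors {1}; [](p & ~[]q) there: 1:F. ✗
6: successors {6, 7}; [](p & ~[]q) there: 6:T, 7:F. ✓
7: successors {1}; [](p & ~[]q) there: 1:F. ✗
Satisfying worlds: {6}.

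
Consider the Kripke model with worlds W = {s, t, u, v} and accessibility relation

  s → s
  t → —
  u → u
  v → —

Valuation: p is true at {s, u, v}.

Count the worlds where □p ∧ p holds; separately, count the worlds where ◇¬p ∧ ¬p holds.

3 and 0

For □p ∧ p:
s: □p is T, p is T. ✓
t: □p is T, p is F. ✗
u: □p is T, p is T. ✓
v: □p is T, p is T. ✓
— 3 worlds.
For ◇¬p ∧ ¬p:
s: ◇¬p is F, ¬p is F. ✗
t: ◇¬p is F, ¬p is T. ✗
u: ◇¬p is F, ¬p is F. ✗
v: ◇¬p is F, ¬p is F. ✗
— 0 worlds.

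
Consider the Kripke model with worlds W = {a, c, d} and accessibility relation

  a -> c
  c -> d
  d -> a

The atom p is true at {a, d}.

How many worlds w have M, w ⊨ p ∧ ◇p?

a: p is T, ◇p is F. ✗
c: p is F, ◇p is T. ✗
d: p is T, ◇p is T. ✓
Satisfying worlds: {d}.

1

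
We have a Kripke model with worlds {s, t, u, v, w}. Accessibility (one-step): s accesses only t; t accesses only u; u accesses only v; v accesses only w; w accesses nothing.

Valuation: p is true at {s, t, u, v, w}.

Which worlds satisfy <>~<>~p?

s: successors {t}; ~<>~p there: t:T. ✓
t: successors {u}; ~<>~p there: u:T. ✓
u: successors {v}; ~<>~p there: v:T. ✓
v: successors {w}; ~<>~p there: w:T. ✓
w: no successors, so <>~<>~p fails. ✗

{s, t, u, v}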